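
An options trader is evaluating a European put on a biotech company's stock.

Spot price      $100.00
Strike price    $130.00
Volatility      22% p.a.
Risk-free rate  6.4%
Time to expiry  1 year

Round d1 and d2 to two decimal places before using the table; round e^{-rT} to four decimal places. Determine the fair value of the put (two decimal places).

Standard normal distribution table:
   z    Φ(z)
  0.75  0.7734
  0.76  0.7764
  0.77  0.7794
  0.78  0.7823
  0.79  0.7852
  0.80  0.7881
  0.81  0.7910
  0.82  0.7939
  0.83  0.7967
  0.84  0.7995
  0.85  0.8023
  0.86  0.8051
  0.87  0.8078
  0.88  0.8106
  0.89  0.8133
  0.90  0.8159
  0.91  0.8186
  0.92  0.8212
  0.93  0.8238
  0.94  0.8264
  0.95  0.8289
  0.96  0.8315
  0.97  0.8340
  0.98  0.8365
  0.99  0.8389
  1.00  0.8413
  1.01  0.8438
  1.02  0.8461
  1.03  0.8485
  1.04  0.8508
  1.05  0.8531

σ√T = 0.22 × 1.0000 = 0.2200
d₁ = [ln(100/130) + (0.064 + 0.22²/2)·1] / 0.2200 = [-0.2624 + 0.0882] / 0.2200 = -0.7917 which rounds to -0.79
d₂ = d₁ − σ√T = -0.7917 − 0.2200 = -1.0117 which rounds to -1.01
exp(−rT) = exp(−0.064·1) = 0.9380
P = 130·0.9380·N(1.01) − 100·N(0.79) = 130·0.9380·0.8438 − 100·0.7852 = 102.8930 − 78.5200 = 24.3730

$24.37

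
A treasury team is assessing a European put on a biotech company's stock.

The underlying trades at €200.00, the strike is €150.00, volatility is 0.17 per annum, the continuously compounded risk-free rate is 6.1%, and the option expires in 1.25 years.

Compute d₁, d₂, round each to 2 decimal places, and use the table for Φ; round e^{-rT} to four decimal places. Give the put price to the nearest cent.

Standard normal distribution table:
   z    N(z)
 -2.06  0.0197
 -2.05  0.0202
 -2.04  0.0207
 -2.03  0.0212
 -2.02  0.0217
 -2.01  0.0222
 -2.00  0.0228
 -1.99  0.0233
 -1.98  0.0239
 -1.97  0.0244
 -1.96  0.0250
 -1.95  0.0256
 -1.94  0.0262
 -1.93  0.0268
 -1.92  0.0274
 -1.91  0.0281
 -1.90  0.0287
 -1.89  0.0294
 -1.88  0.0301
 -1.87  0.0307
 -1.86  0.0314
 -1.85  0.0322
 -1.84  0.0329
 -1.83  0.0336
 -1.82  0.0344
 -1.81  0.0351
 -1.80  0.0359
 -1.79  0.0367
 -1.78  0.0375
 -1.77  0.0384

σ√T = 0.17·√1.25 = 0.1901
d₁ = [ln(200/150) + (0.061 + 0.17²/2)·1.25] / 0.1901 = [0.2877 + 0.0943] / 0.1901 = 2.0098 ≈ 2.01
d₂ = d₁ − σ√T = 2.0098 − 0.1901 = 1.8197 ≈ 1.82
exp(−rT) = exp(−0.061·1.25) = 0.9266
N(−d₂) = N(-1.82) = 0.0344;  N(−d₁) = N(-2.01) = 0.0222
P = 150·0.9266·0.0344 − 200·0.0222 = 4.7813 − 4.4400 = 0.3413

€0.34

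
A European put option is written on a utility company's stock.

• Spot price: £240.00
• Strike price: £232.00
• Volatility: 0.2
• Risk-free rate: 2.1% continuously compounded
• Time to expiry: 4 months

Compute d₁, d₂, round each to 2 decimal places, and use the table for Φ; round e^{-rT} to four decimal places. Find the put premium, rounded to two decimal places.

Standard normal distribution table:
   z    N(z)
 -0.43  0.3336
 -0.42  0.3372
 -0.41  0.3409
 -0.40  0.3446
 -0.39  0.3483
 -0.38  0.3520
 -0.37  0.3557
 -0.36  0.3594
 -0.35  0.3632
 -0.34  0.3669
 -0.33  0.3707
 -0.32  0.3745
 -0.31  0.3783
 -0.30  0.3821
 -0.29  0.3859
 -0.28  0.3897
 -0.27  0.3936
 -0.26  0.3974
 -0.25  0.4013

£6.21

T = 0.3333;  σ√T = 0.1155
d₁ = [ln(240/232) + (0.021 + ½·0.2²)·0.3333] / (σ√T) = (0.0339 + 0.0137) / 0.1155 = 0.4120 → 0.41
d₂ = 0.4120 − 0.1155 = 0.2965 → 0.30
e^(−rT) = e^(−0.021·0.3333) = 0.9930
P = 232·0.9930·N(-0.30) − 240·N(-0.41) = 232·0.9930·0.3821 − 240·0.3409 = 88.0267 − 81.8160 = 6.2107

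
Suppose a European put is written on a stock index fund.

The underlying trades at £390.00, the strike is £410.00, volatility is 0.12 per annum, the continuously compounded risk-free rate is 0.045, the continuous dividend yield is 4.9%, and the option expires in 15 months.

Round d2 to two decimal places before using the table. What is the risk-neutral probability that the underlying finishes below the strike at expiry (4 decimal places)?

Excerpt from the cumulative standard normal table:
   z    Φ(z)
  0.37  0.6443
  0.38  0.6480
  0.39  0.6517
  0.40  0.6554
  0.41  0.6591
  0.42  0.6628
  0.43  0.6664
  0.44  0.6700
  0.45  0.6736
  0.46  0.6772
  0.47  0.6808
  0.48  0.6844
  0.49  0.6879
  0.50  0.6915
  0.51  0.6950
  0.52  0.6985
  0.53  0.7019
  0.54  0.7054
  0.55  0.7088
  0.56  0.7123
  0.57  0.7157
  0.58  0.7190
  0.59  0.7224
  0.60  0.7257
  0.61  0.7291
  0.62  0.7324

0.6844

σ√T = 0.12·√1.25 = 0.1342
d₁ = [ln(390/410) + (0.045 − 0.049 + 0.12²/2)·1.25] / 0.1342 = [-0.0500 + 0.0040] / 0.1342 = -0.3429 which rounds to -0.34
d₂ = d₁ − σ√T = -0.3429 − 0.1342 = -0.4771 which rounds to -0.48
Pr(exercise) under Q = N(−d₂) = N(0.48) = 0.6844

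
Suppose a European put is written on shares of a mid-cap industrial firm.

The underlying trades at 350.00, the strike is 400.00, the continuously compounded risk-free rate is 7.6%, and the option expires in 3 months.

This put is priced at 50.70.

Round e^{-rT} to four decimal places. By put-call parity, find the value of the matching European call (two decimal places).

e^(−rT) = e^(−0.076·0.25) = 0.9812
Put-call parity: C − P = S − K·e^(−rT) = 350 − 400·0.9812 = 350 − 392.4800 = -42.4800
C = P + (C − P) = 50.70 + (-42.4800) = 8.2200

8.22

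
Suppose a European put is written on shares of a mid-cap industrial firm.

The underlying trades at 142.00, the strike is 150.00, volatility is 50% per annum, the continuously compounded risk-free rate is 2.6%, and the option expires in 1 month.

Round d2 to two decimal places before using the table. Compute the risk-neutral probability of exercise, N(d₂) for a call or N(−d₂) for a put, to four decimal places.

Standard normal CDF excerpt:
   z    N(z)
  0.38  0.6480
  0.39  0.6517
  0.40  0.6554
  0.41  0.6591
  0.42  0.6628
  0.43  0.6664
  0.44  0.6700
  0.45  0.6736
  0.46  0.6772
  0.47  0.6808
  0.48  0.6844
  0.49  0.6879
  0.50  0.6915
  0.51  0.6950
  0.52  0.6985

0.6700

T = 0.08333;  σ√T = 0.1443
d₁ = [ln(142/150) + (0.026 + 0.5²/2)·0.08333] / 0.1443 = [-0.0548 + 0.0126] / 0.1443 = -0.2925 ⇒ -0.29
d₂ = d₁ − σ√T = -0.2925 − 0.1443 = -0.4369 ⇒ -0.44
Risk-neutral Pr[S_T < K] = N(−d₂) = N(0.44) = 0.6700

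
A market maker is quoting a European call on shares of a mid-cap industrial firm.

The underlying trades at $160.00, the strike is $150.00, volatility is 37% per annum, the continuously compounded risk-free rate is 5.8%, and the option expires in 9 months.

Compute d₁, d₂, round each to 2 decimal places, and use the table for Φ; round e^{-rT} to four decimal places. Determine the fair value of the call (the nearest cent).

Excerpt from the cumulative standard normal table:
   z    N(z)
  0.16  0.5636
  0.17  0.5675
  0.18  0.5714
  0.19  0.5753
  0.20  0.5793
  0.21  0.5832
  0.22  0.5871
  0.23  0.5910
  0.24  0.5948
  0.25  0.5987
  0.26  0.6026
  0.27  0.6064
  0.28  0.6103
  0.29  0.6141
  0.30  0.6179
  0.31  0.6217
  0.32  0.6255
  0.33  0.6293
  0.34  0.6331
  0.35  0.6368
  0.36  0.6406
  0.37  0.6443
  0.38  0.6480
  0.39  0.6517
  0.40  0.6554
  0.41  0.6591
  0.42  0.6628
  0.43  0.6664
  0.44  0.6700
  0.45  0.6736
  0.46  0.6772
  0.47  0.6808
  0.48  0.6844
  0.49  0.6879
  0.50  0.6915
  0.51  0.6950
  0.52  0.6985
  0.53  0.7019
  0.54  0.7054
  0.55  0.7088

$28.58

σ√T = 0.37·√0.75 = 0.3204
d₁ = [ln(160/150) + (0.058 + 0.37²/2)·0.75] / 0.3204 = [0.0645 + 0.0948] / 0.3204 = 0.4974 ≈ 0.50
d₂ = d₁ − σ√T = 0.4974 − 0.3204 = 0.1770 ≈ 0.18
e^(−rT) = e^(−0.058·0.75) = 0.9574
N(d₁) = N(0.50) = 0.6915;  N(d₂) = N(0.18) = 0.5714
C = 160·0.6915 − 150·0.9574·0.5714 = 110.6400 − 82.0588 = 28.5812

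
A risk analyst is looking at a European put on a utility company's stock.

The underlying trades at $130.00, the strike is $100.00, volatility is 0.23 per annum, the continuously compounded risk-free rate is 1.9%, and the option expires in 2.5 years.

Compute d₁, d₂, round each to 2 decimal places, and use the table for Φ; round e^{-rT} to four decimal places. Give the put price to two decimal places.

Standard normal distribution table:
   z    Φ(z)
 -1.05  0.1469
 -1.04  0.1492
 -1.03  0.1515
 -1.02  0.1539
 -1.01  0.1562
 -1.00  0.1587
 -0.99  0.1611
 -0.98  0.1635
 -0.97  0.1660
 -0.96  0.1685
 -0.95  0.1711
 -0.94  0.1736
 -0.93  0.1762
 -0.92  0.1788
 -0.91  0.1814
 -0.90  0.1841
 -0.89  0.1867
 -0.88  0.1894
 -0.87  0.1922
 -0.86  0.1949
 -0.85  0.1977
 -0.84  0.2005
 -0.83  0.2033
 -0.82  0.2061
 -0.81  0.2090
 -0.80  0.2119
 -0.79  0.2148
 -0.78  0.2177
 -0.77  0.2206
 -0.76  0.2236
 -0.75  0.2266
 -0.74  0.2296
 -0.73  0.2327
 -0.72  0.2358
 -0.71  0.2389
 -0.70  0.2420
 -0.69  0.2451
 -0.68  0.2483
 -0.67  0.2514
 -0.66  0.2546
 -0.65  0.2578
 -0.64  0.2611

$4.28

σ√T = 0.23 × 1.5811 = 0.3637
d₁ = [ln(130/100) + (0.019 + 0.23²/2)·2.5] / 0.3637 = [0.2624 + 0.1136] / 0.3637 = 1.0339 ≈ 1.03
d₂ = d₁ − σ√T = 1.0339 − 0.3637 = 0.6702 ≈ 0.67
e^(−rT) = e^(−0.019·2.5) = 0.9536
N(−d₂) = N(-0.67) = 0.2514;  N(−d₁) = N(-1.03) = 0.1515
P = 100·0.9536·0.2514 − 130·0.1515 = 23.9735 − 19.6950 = 4.2785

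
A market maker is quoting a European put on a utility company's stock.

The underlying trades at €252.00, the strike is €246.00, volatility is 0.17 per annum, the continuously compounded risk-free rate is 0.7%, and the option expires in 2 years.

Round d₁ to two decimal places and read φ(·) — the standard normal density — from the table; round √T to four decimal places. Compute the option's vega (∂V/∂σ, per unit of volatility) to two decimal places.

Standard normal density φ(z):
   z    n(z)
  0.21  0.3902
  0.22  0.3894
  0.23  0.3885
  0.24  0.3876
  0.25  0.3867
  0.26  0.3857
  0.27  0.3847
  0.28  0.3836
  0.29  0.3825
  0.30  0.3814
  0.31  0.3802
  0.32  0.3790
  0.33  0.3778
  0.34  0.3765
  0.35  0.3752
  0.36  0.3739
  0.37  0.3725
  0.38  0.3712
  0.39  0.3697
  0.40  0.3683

σ√T = 0.17 × 1.4142 = 0.2404
d₁ = [ln(252/246) + (0.007 + 0.17²/2)·2] / 0.2404 = [0.0241 + 0.0429] / 0.2404 = 0.2787 → 0.28
√T = √2 = 1.4142
φ(d₁) = φ(0.28) = 0.3836
vega = S·φ(d₁)·√T = 252·0.3836·1.4142 = 136.7068
(Vega is the same for a European call and put with the same parameters.)

136.71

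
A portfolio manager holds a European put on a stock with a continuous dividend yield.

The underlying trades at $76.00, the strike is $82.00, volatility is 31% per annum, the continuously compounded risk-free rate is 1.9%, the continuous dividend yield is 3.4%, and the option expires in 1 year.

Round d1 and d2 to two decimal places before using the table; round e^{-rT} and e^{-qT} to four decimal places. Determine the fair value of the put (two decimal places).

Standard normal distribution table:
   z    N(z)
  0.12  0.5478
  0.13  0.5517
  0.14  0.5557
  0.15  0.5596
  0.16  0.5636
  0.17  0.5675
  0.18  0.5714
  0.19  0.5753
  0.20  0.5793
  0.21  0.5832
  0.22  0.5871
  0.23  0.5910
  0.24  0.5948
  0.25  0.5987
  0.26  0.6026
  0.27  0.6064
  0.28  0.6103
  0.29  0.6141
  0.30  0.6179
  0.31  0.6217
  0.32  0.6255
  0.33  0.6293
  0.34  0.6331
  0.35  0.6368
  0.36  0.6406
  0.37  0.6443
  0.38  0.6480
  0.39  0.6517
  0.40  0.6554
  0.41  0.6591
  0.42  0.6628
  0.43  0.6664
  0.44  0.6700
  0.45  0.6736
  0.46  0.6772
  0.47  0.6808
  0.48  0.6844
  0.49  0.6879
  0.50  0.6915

T = 1;  σ√T = 0.3100
d₁ = [ln(76/82) + (0.019 − 0.034 + ½·0.31²)·1] / (σ√T) = (-0.0760 + 0.0330) / 0.3100 = -0.1385 → -0.14
d₂ = -0.1385 − 0.3100 = -0.4485 → -0.45
exp(−qT) = exp(−0.034·1) = 0.9666;  exp(−rT) = exp(−0.019·1) = 0.9812
N(−d₂) = N(0.45) = 0.6736;  N(−d₁) = N(0.14) = 0.5557
P = 82·0.9812·0.6736 − 76·0.9666·0.5557 = 54.1968 − 40.8226 = 13.3742

$13.37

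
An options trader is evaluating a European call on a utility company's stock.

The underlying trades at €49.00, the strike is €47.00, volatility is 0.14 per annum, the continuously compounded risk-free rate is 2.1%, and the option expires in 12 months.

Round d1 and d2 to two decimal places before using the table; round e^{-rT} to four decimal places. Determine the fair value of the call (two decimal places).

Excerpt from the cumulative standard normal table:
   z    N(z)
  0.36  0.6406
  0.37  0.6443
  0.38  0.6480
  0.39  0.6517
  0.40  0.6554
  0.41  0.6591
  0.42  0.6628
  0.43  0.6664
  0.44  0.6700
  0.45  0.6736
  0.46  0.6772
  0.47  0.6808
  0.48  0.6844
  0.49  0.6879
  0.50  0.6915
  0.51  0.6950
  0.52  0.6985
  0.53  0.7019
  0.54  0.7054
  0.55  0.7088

€4.40

σ√T = 0.14·√1 = 0.1400
d₁ = [ln(49/47) + (0.021 + 0.14²/2)·1] / 0.1400 = [0.0417 + 0.0308] / 0.1400 = 0.5177 ⇒ 0.52
d₂ = d₁ − σ√T = 0.5177 − 0.1400 = 0.3777 ⇒ 0.38
e^(−rT) = e^(−0.021·1) = 0.9792
N(d₁) = N(0.52) = 0.6985;  N(d₂) = N(0.38) = 0.6480
C = 49·0.6985 − 47·0.9792·0.6480 = 34.2265 − 29.8225 = 4.4040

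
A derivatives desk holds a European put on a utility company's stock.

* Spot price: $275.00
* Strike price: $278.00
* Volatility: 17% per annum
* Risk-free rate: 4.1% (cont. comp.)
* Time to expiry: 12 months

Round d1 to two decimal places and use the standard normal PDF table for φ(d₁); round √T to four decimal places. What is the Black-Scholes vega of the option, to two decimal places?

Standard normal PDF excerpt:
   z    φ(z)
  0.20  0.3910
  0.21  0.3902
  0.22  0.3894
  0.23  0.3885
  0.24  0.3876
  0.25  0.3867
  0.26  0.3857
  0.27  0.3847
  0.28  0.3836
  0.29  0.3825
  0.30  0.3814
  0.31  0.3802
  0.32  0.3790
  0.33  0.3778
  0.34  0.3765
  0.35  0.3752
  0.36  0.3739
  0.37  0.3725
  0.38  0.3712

σ√T = 0.17 × 1.0000 = 0.1700
d₁ = [ln(275/278) + (0.041 + 0.17²/2)·1] / 0.1700 = [-0.0109 + 0.0555] / 0.1700 = 0.2624 which rounds to 0.26
√T = √1 = 1.0000
φ(d₁) = φ(0.26) = 0.3857
vega = S·φ(d₁)·√T = 275·0.3857·1.0000 = 106.0675

106.07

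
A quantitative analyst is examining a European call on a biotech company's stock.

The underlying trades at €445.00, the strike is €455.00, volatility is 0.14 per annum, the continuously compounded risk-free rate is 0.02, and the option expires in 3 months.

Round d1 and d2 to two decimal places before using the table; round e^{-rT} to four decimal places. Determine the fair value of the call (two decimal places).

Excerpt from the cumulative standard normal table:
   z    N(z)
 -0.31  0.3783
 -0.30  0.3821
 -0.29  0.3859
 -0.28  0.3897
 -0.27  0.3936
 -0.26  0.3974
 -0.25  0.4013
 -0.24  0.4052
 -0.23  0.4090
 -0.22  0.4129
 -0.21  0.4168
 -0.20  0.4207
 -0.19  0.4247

€9.05

σ√T = 0.14 × 0.5000 = 0.0700
ln(S/K) + (r + σ²/2)T = ln(445/455) + (0.02 + 0.14²/2)·0.25 = -0.0222 + 0.0075 = -0.0148
d₁ = -0.0148 / 0.0700 = -0.2110 ≈ -0.21
d₂ = d₁ − σ√T = -0.2110 − 0.0700 = -0.2810 ≈ -0.28
e^(−rT) = e^(−0.02·0.25) = 0.9950
N(d₁) = N(-0.21) = 0.4168;  N(d₂) = N(-0.28) = 0.3897
C = 445·0.4168 − 455·0.9950·0.3897 = 185.4760 − 176.4269 = 9.0491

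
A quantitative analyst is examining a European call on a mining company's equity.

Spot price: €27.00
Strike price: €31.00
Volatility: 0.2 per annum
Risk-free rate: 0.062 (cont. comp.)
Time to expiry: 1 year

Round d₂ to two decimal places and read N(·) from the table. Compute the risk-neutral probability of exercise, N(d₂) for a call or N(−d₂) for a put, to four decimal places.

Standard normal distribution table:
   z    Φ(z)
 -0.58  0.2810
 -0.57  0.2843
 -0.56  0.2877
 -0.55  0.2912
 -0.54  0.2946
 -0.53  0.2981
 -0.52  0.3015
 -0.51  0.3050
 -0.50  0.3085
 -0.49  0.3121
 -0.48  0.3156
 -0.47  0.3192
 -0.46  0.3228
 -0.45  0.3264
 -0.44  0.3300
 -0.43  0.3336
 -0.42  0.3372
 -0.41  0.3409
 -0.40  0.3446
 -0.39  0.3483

0.3156

T = 1;  σ√T = 0.2000
ln(S/K) + (r + σ²/2)T = ln(27/31) + (0.062 + 0.2²/2)·1 = -0.1382 + 0.0820 = -0.0562
d₁ = -0.0562 / 0.2000 = -0.2808 ⇒ -0.28
d₂ = d₁ − σ√T = -0.2808 − 0.2000 = -0.4808 ⇒ -0.48
Pr(exercise) under Q = N(d₂) = 0.3156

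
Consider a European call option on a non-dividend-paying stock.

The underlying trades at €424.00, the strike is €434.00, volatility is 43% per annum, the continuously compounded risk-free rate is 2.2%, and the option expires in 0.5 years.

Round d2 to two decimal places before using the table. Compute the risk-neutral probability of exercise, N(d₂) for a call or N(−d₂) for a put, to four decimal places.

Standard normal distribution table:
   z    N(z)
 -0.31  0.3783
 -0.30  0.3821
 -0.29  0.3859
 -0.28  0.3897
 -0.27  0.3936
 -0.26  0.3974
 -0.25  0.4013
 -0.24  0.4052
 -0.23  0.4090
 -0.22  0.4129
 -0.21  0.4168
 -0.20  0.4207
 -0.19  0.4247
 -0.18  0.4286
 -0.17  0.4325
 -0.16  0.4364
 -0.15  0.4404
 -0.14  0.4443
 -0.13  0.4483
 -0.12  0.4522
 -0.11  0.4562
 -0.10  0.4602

0.4247

σ√T = 0.43 × 0.7071 = 0.3041
d₁ = [ln(424/434) + (0.022 + ½·0.43²)·0.5] / (σ√T) = (-0.0233 + 0.0572) / 0.3041 = 0.1115 which rounds to 0.11
d₂ = 0.1115 − 0.3041 = -0.1925 which rounds to -0.19
Pr(exercise) under Q = N(d₂) = 0.4247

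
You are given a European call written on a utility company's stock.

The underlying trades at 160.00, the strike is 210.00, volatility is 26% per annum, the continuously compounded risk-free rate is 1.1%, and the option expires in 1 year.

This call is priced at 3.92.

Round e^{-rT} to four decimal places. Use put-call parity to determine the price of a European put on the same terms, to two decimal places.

exp(−rT) = exp(−0.011·1) = 0.9891
Put-call parity: C − P = S − K·e^(−rT) = 160 − 210·0.9891 = 160 − 207.7110 = -47.7110
P = C − (C − P) = 3.92 − (-47.7110) = 51.6310

51.63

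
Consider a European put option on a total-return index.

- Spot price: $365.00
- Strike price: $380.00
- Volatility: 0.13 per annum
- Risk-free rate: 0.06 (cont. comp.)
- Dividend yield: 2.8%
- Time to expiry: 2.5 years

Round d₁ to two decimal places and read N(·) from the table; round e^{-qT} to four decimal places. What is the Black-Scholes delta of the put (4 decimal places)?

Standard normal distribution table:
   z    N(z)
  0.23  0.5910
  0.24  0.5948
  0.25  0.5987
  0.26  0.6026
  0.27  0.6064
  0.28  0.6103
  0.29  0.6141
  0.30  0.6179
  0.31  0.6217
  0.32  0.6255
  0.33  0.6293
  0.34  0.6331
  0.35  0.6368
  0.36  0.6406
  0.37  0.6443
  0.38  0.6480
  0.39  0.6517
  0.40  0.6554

σ√T = 0.13·√2.5 = 0.2055
d₁ = [ln(365/380) + (0.06 − 0.028 + 0.13²/2)·2.5] / 0.2055 = [-0.0403 + 0.1011] / 0.2055 = 0.2960 → 0.30
N(d₁) = N(0.30) = 0.6179
Δ_put = exp(−qT)·(N(d₁) − 1) = 0.9324·(0.6179 − 1) = -0.3563

-0.3563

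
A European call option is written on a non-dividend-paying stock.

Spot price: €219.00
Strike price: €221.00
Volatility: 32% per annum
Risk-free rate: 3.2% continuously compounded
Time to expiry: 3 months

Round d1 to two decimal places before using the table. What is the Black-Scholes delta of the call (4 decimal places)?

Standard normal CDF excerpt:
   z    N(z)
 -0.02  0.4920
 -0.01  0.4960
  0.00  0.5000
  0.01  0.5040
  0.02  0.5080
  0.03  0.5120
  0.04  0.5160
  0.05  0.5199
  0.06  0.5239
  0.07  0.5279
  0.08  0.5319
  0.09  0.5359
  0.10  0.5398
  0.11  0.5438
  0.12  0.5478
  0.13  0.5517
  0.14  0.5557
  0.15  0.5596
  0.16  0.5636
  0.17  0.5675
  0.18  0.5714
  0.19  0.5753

σ√T = 0.32 × 0.5000 = 0.1600
d₁ = [ln(219/221) + (0.032 + 0.32²/2)·0.25] / 0.1600 = [-0.0091 + 0.0208] / 0.1600 = 0.0732 ⇒ 0.07
N(d₁) = N(0.07) = 0.5279
Δ_call = N(d₁) = 0.5279

0.5279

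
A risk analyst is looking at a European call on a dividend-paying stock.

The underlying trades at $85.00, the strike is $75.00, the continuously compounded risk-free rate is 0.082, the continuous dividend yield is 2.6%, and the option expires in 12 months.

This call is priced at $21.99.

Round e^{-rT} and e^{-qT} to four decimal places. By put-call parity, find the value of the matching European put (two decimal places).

exp(−qT) = exp(−0.026·1) = 0.9743;  exp(−rT) = exp(−0.082·1) = 0.9213
Put-call parity: C − P = S·e^(−qT) − K·e^(−rT) = 85·0.9743 − 75·0.9213 = 82.8155 − 69.0975 = 13.7180
P = C − (C − P) = 21.99 − (13.7180) = 8.2720

$8.27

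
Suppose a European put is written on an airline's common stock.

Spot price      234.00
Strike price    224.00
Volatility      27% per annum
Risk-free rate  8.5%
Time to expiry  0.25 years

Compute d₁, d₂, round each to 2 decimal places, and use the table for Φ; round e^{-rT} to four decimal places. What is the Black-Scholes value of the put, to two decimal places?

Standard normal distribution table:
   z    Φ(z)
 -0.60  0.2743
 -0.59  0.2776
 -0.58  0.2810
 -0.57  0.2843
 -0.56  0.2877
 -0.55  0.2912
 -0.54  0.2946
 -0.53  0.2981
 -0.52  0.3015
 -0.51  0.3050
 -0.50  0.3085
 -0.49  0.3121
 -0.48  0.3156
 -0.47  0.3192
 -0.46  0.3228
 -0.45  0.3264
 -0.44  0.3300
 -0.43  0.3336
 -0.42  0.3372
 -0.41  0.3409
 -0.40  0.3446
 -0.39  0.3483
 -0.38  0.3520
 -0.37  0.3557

6.62

σ√T = 0.27·√0.25 = 0.1350
d₁ = [ln(234/224) + (0.085 + 0.27²/2)·0.25] / 0.1350 = [0.0437 + 0.0304] / 0.1350 = 0.5484 which rounds to 0.55
d₂ = d₁ − σ√T = 0.5484 − 0.1350 = 0.4134 which rounds to 0.41
exp(−rT) = exp(−0.085·0.25) = 0.9790
P = 224·0.9790·N(-0.41) − 234·N(-0.55) = 224·0.9790·0.3409 − 234·0.2912 = 74.7580 − 68.1408 = 6.6172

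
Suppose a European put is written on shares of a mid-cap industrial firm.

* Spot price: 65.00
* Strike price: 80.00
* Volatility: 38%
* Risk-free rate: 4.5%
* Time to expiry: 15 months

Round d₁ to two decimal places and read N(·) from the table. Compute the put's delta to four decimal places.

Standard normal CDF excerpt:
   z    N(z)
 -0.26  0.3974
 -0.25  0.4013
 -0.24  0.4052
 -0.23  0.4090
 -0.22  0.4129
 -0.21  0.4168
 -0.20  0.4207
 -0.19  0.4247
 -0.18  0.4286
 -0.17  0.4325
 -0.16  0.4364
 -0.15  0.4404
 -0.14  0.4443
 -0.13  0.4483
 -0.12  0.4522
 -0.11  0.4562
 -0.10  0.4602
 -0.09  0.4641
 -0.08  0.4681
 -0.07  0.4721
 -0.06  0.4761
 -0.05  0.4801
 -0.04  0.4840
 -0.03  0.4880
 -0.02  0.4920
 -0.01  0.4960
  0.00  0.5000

σ√T = 0.38 × 1.1180 = 0.4249
d₁ = [ln(65/80) + (0.045 + ½·0.38²)·1.25] / (σ√T) = (-0.2076 + 0.1465) / 0.4249 = -0.1439 ≈ -0.14
N(d₁) = N(-0.14) = 0.4443
Δ_put = N(d₁) − 1 = 0.4443 − 1 = -0.5557

-0.5557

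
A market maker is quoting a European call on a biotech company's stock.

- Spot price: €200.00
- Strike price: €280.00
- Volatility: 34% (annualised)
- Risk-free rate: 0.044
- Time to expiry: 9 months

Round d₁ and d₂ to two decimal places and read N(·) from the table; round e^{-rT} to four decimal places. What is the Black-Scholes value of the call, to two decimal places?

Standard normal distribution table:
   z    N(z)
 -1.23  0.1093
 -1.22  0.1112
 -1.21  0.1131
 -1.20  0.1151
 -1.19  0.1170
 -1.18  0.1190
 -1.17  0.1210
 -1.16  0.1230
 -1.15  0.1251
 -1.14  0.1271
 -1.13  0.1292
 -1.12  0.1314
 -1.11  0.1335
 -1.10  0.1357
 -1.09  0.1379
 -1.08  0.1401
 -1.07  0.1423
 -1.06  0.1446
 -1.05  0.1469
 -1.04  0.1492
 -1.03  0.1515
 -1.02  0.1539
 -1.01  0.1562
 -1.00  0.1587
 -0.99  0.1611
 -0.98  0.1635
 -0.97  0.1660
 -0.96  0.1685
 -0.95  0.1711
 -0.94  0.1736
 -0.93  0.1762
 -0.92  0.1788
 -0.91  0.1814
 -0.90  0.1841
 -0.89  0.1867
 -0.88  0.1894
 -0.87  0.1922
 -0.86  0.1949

€5.64

T = 0.75;  σ√T = 0.2944
ln(S/K) + (r + σ²/2)T = ln(200/280) + (0.044 + 0.34²/2)·0.75 = -0.3365 + 0.0764 = -0.2601
d₁ = -0.2601 / 0.2944 = -0.8834 ≈ -0.88
d₂ = d₁ − σ√T = -0.8834 − 0.2944 = -1.1779 ≈ -1.18
exp(−rT) = exp(−0.044·0.75) = 0.9675
N(d₁) = N(-0.88) = 0.1894;  N(d₂) = N(-1.18) = 0.1190
C = 200·0.1894 − 280·0.9675·0.1190 = 37.8800 − 32.2371 = 5.6429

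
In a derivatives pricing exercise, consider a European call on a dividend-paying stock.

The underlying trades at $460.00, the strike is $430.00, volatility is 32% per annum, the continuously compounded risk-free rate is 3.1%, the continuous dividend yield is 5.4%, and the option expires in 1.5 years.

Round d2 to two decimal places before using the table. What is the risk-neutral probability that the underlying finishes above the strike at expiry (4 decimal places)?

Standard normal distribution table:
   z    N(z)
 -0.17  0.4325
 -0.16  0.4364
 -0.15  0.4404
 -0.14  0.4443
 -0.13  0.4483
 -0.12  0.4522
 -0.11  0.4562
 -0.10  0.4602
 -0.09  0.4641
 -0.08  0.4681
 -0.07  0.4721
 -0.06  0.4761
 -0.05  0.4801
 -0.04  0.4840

0.4562

T = 1.5;  σ√T = 0.3919
ln(S/K) + (r − q + σ²/2)T = ln(460/430) + (0.031 − 0.054 + 0.32²/2)·1.5 = 0.0674 + 0.0423 = 0.1097
d₁ = 0.1097 / 0.3919 = 0.2800 ≈ 0.28
d₂ = d₁ − σ√T = 0.2800 − 0.3919 = -0.1119 ≈ -0.11
Risk-neutral Pr[S_T > K] = N(d₂) = N(-0.11) = 0.4562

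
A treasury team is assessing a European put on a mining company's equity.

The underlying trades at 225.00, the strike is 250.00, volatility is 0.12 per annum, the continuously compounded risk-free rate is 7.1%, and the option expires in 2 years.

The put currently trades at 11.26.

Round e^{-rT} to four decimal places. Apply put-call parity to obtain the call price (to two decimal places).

19.36

e^(−rT) = e^(−0.071·2) = 0.8676
Put-call parity: C − P = S − K·e^(−rT) = 225 − 250·0.8676 = 225 − 216.9000 = 8.1000
C = P + (C − P) = 11.26 + (8.1000) = 19.3600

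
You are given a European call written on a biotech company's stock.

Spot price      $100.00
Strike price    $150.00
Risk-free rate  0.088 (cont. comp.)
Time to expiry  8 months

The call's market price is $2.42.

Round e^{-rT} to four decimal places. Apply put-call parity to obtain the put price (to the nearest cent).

e^(−rT) = e^(−0.088·0.6667) = 0.9430
Put-call parity: C − P = S − K·e^(−rT) = 100 − 150·0.9430 = 100 − 141.4500 = -41.4500
P = C − (C − P) = 2.42 − (-41.4500) = 43.8700

$43.87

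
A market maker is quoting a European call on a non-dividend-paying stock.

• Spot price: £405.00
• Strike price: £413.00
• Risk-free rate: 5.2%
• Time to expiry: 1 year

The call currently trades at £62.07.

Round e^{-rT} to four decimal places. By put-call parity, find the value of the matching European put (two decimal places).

£49.13

exp(−rT) = exp(−0.052·1) = 0.9493
Put-call parity: C − P = S − K·e^(−rT) = 405 − 413·0.9493 = 405 − 392.0609 = 12.9391
P = C − (C − P) = 62.07 − (12.9391) = 49.1309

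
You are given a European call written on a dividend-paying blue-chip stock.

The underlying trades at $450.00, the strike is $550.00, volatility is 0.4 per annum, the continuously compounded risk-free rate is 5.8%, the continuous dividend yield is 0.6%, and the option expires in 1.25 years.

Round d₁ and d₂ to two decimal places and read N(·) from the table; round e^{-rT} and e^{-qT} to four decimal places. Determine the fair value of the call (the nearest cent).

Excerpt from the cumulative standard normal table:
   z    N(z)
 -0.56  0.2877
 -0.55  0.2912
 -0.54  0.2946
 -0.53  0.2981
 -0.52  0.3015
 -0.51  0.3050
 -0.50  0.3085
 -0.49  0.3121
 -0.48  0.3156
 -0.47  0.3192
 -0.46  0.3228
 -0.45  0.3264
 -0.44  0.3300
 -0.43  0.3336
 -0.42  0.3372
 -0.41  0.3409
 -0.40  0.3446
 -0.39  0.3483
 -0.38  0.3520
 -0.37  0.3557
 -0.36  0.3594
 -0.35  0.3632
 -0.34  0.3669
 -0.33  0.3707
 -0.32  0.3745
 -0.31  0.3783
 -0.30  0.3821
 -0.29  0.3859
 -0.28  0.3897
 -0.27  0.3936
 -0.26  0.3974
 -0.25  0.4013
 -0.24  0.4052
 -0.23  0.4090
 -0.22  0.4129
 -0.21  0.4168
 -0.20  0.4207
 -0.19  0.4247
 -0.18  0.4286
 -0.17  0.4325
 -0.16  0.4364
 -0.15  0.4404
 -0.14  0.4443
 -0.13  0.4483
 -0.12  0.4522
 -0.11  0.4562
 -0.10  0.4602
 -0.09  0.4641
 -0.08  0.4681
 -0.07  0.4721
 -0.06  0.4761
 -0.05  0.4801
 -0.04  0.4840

$56.57

T = 1.25;  σ√T = 0.4472
d₁ = [ln(450/550) + (0.058 − 0.006 + ½·0.4²)·1.25] / (σ√T) = (-0.2007 + 0.1650) / 0.4472 = -0.0798 ⇒ -0.08
d₂ = -0.0798 − 0.4472 = -0.5270 ⇒ -0.53
exp(−qT) = exp(−0.006·1.25) = 0.9925;  exp(−rT) = exp(−0.058·1.25) = 0.9301
N(d₁) = N(-0.08) = 0.4681;  N(d₂) = N(-0.53) = 0.2981
C = 450·0.9925·0.4681 − 550·0.9301·0.2981 = 209.0652 − 152.4945 = 56.5706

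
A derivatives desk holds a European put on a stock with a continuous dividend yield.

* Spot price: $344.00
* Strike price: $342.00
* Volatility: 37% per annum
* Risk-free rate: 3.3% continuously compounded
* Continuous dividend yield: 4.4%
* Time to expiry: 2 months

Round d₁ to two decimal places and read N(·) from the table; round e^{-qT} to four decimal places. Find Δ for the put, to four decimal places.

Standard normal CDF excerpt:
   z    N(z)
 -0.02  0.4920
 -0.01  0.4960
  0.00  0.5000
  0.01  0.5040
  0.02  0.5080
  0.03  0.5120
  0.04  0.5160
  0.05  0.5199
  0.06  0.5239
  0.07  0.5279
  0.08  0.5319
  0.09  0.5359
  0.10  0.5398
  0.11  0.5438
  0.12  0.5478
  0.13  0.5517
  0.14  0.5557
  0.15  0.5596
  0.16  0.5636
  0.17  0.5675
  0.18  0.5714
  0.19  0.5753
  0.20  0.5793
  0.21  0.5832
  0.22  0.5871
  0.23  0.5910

-0.4568

σ√T = 0.37·√0.1667 = 0.1511
d₁ = [ln(344/342) + (0.033 − 0.044 + 0.37²/2)·0.1667] / 0.1511 = [0.0058 + 0.0096] / 0.1511 = 0.1020 which rounds to 0.10
N(d₁) = N(0.10) = 0.5398
Δ_put = exp(−qT)·(N(d₁) − 1) = 0.9927·(0.5398 − 1) = -0.4568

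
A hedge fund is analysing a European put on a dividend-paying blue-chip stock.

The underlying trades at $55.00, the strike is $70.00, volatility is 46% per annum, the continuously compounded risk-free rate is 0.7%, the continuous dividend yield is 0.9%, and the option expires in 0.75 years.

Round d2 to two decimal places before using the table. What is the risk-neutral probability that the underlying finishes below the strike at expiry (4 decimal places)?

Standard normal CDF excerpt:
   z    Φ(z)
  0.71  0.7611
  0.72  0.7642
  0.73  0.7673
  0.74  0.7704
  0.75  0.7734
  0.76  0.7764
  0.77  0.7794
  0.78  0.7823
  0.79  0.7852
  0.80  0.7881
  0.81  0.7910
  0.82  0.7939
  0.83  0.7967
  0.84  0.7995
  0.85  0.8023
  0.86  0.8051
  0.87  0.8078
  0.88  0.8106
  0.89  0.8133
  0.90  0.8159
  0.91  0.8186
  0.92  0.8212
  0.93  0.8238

0.7910

σ√T = 0.46·√0.75 = 0.3984
d₁ = [ln(55/70) + (0.007 − 0.009 + 0.46²/2)·0.75] / 0.3984 = [-0.2412 + 0.0779] / 0.3984 = -0.4099 ⇒ -0.41
d₂ = d₁ − σ√T = -0.4099 − 0.3984 = -0.8083 ⇒ -0.81
Pr(exercise) under Q = N(−d₂) = N(0.81) = 0.7910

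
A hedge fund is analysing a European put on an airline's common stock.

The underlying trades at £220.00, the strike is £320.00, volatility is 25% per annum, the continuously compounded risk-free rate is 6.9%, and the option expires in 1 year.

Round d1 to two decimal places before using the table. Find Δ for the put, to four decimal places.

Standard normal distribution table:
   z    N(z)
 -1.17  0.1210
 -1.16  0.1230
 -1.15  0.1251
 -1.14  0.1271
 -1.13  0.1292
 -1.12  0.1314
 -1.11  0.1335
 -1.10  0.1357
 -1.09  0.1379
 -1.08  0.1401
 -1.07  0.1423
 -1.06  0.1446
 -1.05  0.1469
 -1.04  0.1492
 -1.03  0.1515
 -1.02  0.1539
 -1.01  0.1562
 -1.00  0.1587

-0.8643

T = 1;  σ√T = 0.2500
d₁ = [ln(220/320) + (0.069 + 0.25²/2)·1] / 0.2500 = [-0.3747 + 0.1003] / 0.2500 = -1.0978 which rounds to -1.10
N(d₁) = N(-1.10) = 0.1357
Δ_put = N(d₁) − 1 = 0.1357 − 1 = -0.8643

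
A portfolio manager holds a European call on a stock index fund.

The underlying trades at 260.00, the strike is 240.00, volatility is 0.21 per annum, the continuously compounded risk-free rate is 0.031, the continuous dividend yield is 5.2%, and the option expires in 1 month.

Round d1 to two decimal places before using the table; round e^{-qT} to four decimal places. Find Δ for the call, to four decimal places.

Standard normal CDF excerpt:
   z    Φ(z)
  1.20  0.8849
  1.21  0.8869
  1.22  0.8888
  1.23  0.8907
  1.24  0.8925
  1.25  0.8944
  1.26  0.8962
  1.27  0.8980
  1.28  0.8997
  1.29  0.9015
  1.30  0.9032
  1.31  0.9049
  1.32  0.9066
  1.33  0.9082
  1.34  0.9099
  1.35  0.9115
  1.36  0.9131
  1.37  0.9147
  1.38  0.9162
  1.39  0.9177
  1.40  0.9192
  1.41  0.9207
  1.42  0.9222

0.9027

T = 0.08333;  σ√T = 0.0606
ln(S/K) + (r − q + σ²/2)T = ln(260/240) + (0.031 − 0.052 + 0.21²/2)·0.08333 = 0.0800 + 0.0001 = 0.0801
d₁ = 0.0801 / 0.0606 = 1.3218 ≈ 1.32
N(d₁) = N(1.32) = 0.9066
Δ_call = exp(−qT)·N(d₁) = 0.9957·0.9066 = 0.9027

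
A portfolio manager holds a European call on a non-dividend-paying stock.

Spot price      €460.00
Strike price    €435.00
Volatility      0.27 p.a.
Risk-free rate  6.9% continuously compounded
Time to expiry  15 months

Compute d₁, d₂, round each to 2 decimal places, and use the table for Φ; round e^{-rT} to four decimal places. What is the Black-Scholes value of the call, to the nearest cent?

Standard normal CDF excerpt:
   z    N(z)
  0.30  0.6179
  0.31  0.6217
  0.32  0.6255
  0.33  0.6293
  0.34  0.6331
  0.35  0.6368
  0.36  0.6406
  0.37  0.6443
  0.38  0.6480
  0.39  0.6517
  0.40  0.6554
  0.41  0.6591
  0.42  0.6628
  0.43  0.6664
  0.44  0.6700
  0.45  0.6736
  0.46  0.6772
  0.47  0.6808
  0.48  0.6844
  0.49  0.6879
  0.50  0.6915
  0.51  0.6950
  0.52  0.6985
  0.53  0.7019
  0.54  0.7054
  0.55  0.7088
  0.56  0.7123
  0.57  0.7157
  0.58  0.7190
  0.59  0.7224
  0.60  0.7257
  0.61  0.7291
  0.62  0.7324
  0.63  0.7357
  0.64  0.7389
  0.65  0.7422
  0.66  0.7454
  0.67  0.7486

σ√T = 0.27 × 1.1180 = 0.3019
d₁ = [ln(460/435) + (0.069 + ½·0.27²)·1.25] / (σ√T) = (0.0559 + 0.1318) / 0.3019 = 0.6218 → 0.62
d₂ = 0.6218 − 0.3019 = 0.3199 → 0.32
e^(−rT) = e^(−0.069·1.25) = 0.9174
C = 460·N(0.62) − 435·0.9174·N(0.32) = 460·0.7324 − 435·0.9174·0.6255 = 336.9040 − 249.6177 = 87.2863

€87.29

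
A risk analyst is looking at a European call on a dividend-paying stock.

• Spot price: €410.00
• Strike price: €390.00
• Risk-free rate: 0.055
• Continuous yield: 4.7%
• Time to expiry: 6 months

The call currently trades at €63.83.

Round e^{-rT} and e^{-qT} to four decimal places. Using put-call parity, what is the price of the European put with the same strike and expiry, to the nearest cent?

e^(−qT) = e^(−0.047·0.5) = 0.9768;  e^(−rT) = e^(−0.055·0.5) = 0.9729
Put-call parity: C − P = S·e^(−qT) − K·e^(−rT) = 410·0.9768 − 390·0.9729 = 400.4880 − 379.4310 = 21.0570
P = C − (C − P) = 63.83 − (21.0570) = 42.7730

€42.77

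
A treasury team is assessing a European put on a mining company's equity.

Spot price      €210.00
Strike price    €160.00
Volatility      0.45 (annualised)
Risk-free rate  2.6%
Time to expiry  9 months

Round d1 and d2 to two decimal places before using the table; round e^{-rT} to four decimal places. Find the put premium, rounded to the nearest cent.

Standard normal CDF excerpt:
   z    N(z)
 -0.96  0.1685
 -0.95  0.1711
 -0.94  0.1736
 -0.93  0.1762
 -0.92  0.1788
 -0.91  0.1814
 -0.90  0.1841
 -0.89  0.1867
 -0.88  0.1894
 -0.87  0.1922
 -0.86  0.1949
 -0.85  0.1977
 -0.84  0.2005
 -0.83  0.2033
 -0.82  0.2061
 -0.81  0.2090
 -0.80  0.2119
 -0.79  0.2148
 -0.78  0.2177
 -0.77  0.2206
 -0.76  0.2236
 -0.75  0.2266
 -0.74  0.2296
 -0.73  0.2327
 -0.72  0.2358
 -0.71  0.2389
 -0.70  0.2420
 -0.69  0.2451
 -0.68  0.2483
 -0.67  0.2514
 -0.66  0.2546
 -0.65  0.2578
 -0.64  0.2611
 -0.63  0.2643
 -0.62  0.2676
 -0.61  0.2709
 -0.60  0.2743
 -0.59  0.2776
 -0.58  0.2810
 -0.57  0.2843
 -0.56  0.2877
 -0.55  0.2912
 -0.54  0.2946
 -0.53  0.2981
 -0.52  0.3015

σ√T = 0.45·√0.75 = 0.3897
ln(S/K) + (r + σ²/2)T = ln(210/160) + (0.026 + 0.45²/2)·0.75 = 0.2719 + 0.0954 = 0.3674
d₁ = 0.3674 / 0.3897 = 0.9427 which rounds to 0.94
d₂ = d₁ − σ√T = 0.9427 − 0.3897 = 0.5530 which rounds to 0.55
e^(−rT) = e^(−0.026·0.75) = 0.9807
N(−d₂) = N(-0.55) = 0.2912;  N(−d₁) = N(-0.94) = 0.1736
P = 160·0.9807·0.2912 − 210·0.1736 = 45.6928 − 36.4560 = 9.2368

€9.24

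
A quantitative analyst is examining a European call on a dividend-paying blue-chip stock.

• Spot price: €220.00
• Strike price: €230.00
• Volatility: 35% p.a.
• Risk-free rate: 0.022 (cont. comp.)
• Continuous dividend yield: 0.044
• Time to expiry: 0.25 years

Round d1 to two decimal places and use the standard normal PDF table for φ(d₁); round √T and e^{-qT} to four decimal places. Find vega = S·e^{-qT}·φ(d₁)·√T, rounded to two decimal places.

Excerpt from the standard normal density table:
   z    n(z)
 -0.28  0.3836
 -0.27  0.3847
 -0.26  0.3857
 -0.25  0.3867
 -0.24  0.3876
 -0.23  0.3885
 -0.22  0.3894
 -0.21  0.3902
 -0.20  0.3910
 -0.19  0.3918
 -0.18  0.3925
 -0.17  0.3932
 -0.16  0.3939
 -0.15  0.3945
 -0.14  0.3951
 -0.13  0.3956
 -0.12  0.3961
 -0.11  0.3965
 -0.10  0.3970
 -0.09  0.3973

42.54

σ√T = 0.35·√0.25 = 0.1750
d₁ = [ln(220/230) + (0.022 − 0.044 + 0.35²/2)·0.25] / 0.1750 = [-0.0445 + 0.0098] / 0.1750 = -0.1979 which rounds to -0.20
√T = √0.25 = 0.5000
φ(d₁) = φ(-0.20) = 0.3910
e^(−qT) = e^(−0.044·0.25) = 0.9891
vega = S·e^(−qT)·φ(d₁)·√T = 220·0.9891·0.3910·0.5000 = 42.5412
(The put has the same vega.)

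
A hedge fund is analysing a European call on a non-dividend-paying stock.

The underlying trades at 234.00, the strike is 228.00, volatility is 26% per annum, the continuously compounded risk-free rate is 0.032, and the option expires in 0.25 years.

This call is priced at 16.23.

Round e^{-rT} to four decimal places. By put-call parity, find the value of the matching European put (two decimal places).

e^(−rT) = e^(−0.032·0.25) = 0.9920
Put-call parity: C − P = S − K·e^(−rT) = 234 − 228·0.9920 = 234 − 226.1760 = 7.8240
P = C − (C − P) = 16.23 − (7.8240) = 8.4060

8.41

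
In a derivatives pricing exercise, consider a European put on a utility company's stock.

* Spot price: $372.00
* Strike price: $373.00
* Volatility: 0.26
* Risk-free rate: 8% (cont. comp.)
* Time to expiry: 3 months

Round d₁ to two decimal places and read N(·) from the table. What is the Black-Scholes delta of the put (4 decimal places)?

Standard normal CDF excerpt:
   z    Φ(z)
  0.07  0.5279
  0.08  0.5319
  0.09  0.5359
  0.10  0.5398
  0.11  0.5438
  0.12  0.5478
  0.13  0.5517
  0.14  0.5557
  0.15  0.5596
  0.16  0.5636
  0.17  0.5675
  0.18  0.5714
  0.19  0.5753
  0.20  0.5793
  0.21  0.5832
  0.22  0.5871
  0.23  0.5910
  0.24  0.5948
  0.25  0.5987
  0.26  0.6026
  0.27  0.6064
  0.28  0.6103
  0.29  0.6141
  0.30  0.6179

σ√T = 0.26·√0.25 = 0.1300
d₁ = [ln(372/373) + (0.08 + 0.26²/2)·0.25] / 0.1300 = [-0.0027 + 0.0285] / 0.1300 = 0.1982 → 0.20
N(d₁) = N(0.20) = 0.5793
Δ_put = N(d₁) − 1 = 0.5793 − 1 = -0.4207

-0.4207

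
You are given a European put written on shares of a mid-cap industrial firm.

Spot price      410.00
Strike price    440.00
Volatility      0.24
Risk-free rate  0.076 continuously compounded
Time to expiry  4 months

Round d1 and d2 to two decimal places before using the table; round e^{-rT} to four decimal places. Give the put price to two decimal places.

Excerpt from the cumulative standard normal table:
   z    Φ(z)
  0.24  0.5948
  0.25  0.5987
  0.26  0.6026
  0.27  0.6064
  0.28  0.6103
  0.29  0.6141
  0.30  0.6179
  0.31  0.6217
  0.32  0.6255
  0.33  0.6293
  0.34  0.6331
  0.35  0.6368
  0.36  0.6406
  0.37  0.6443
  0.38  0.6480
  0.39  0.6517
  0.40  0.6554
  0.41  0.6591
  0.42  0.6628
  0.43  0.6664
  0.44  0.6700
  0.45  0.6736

σ√T = 0.24 × 0.5774 = 0.1386
ln(S/K) + (r + σ²/2)T = ln(410/440) + (0.076 + 0.24²/2)·0.3333 = -0.0706 + 0.0349 = -0.0357
d₁ = -0.0357 / 0.1386 = -0.2575 → -0.26
d₂ = d₁ − σ√T = -0.2575 − 0.1386 = -0.3961 → -0.40
e^(−rT) = e^(−0.076·0.3333) = 0.9750
N(−d₂) = N(0.40) = 0.6554;  N(−d₁) = N(0.26) = 0.6026
P = 440·0.9750·0.6554 − 410·0.6026 = 281.1666 − 247.0660 = 34.1006

34.10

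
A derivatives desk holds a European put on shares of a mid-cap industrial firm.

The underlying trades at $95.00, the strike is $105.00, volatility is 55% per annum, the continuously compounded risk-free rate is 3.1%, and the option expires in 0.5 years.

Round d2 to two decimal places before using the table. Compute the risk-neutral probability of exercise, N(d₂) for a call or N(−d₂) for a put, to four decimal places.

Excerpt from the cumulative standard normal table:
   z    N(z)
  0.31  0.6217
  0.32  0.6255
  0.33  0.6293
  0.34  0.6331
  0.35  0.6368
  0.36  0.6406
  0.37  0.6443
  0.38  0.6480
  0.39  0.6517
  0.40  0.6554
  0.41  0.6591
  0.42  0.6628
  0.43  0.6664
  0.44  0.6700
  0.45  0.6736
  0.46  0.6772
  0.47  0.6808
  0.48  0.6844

0.6591

σ√T = 0.55 × 0.7071 = 0.3889
d₁ = [ln(95/105) + (0.031 + ½·0.55²)·0.5] / (σ√T) = (-0.1001 + 0.0911) / 0.3889 = -0.0230 which rounds to -0.02
d₂ = -0.0230 − 0.3889 = -0.4119 which rounds to -0.41
Pr(exercise) under Q = N(−d₂) = N(0.41) = 0.6591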